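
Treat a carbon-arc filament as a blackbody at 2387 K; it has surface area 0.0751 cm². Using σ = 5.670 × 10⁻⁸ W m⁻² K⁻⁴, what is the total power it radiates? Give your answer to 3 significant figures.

Area A = 0.0751 cm² = 7.51×10⁻⁶ m².
P = σAT⁴ = 5.670×10⁻⁸ × 7.51×10⁻⁶ × (2387)⁴ = 13.8 W.

P ≈ 13.8 W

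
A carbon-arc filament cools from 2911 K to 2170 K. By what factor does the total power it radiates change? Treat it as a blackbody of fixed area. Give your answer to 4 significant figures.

P₂/P₁ ≈ 0.3088

P ∝ T⁴, so P₂/P₁ = (T₂/T₁)⁴ = (2170/2911)⁴ = (0.745448)⁴ = 0.3088.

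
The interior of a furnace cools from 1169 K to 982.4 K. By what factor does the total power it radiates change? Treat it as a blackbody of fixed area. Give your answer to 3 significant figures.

P ∝ T⁴, so P₂/P₁ = (T₂/T₁)⁴ = (982.4/1169)⁴ = (0.840376)⁴ = 0.499.

P₂/P₁ ≈ 0.499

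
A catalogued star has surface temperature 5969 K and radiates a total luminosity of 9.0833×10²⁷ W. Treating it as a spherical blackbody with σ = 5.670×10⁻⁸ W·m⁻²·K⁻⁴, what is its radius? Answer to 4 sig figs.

R ≈ 3.169×10⁹ m

L = 4πR²σT⁴ ⇒ R = √(L/(4πσT⁴)).
σT⁴ = 7.19763×10⁷ W/m², so R = √(9.0833×10²⁷/(4π×7.19763×10⁷)) = 3.169×10⁹ m.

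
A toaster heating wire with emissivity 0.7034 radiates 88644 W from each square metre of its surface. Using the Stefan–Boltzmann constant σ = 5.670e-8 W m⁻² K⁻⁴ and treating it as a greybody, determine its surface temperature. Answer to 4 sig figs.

T ≈ 1221 K

I = εσT⁴, so T = (I/εσ)^(1/4) = (88644/(0.7034×5.670×10⁻⁸))^(1/4) = 1221 K.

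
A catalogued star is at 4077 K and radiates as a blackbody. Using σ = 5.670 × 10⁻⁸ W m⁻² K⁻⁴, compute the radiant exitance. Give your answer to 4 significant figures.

I ≈ 1.567×10⁷ W/m²

Stefan–Boltzmann: I = σT⁴ = 5.670×10⁻⁸ × (4077)⁴ = 1.567×10⁷ W/m².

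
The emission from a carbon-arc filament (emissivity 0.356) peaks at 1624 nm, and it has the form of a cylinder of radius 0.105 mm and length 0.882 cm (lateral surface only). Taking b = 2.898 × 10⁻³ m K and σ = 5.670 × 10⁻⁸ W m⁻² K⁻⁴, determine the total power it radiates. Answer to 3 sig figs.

Wien's law: T = b/λ_max = 2.898×10⁻³/1.624×10⁻⁶ = 1784.48 K.
Lateral area A = 2πrL = 2π×1.05×10⁻⁴×8.82×10⁻³ = 5.81886×10⁻⁶ m².
Then P = εσAT⁴ = 0.356×5.670×10⁻⁸×5.81886×10⁻⁶×(1784.48)⁴ = 1.19 W.

P ≈ 1.19 W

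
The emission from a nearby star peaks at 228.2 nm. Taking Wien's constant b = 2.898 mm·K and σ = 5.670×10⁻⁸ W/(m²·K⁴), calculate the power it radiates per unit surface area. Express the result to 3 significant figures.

I ≈ 1.47×10⁹ W/m²

Wien's law: T = b/λ_max = 2.898×10⁻³/2.282×10⁻⁷ = 12699.4 K.
Then I = σT⁴ = 5.670×10⁻⁸×(12699.4)⁴ = 1.47×10⁹ W/m².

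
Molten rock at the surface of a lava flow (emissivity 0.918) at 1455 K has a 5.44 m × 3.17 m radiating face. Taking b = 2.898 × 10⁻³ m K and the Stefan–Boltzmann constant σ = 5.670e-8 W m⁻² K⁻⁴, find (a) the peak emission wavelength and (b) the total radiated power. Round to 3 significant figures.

(a) λ_max = b/T = 2.898×10⁻³/1455 = 1.992×10⁻⁶ m = 1.99 μm.
Area A = 5.44 × 3.17 = 17.2448 m².
(b) P = εσAT⁴ = 0.918×5.670×10⁻⁸×17.2448×(1455)⁴ = 4.02×10⁶ W.

λ_max ≈ 1.99 μm; P ≈ 4.02×10⁶ W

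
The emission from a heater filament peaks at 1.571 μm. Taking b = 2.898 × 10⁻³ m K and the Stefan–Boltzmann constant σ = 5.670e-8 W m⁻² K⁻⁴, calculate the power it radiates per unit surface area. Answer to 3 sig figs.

I ≈ 6.57×10⁵ W/m²

Wien's law: T = b/λ_max = 2.898×10⁻³/1.571×10⁻⁶ = 1844.68 K.
Then I = σT⁴ = 5.670×10⁻⁸×(1844.68)⁴ = 6.57×10⁵ W/m².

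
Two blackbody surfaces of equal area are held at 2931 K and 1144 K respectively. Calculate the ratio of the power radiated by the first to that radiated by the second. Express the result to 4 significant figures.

With equal areas, P₁/P₂ = (T₁/T₂)⁴ = (2931/1144)⁴ = 43.09.

P₁/P₂ ≈ 43.09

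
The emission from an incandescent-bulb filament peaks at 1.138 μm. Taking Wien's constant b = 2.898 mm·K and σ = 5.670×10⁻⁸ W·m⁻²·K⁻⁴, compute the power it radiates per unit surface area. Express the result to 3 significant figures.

I ≈ 2.38×10⁶ W/m²

Wien's law: T = b/λ_max = 2.898×10⁻³/1.138×10⁻⁶ = 2546.57 K.
Then I = σT⁴ = 5.670×10⁻⁸×(2546.57)⁴ = 2.38×10⁶ W/m².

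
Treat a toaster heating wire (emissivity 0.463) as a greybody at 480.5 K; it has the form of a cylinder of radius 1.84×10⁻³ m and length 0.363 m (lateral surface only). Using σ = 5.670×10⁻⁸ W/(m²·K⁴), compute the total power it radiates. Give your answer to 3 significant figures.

P ≈ 5.87 W

Lateral area A = 2πrL = 2π×1.84×10⁻³×0.363 = 4.19667×10⁻³ m².
P = εσAT⁴ = 0.463 × 5.670×10⁻⁸ × 4.19667×10⁻³ × (480.5)⁴ = 5.87 W.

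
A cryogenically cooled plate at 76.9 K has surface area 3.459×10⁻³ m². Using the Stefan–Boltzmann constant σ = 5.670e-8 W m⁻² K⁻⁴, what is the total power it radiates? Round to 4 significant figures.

Area A = 3.459×10⁻³ m².
P = σAT⁴ = 5.670×10⁻⁸ × 3.459×10⁻³ × (76.9)⁴ = 6.859×10⁻³ W.

P ≈ 6.859×10⁻³ W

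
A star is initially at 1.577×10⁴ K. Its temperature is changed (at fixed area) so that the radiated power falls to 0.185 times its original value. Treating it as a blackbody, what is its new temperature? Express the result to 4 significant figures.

P ∝ T⁴, so T₂/T₁ = (P₂/P₁)^(1/4) = (0.185)^(1/4) = 0.655832.
T₂ = 1.577×10⁴ × 0.655832 = 1.034×10⁴ K.

T₂ ≈ 1.034×10⁴ K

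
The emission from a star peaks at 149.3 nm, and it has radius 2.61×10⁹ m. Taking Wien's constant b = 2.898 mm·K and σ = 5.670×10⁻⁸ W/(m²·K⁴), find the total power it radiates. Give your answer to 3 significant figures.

P ≈ 6.89×10²⁹ W

Wien's law: T = b/λ_max = 2.898×10⁻³/1.493×10⁻⁷ = 19410.6 K.
Surface area A = 4πR² = 4π(2.61×10⁹ m)² = 8.56034×10¹⁹ m².
Then P = σAT⁴ = 5.670×10⁻⁸×8.56034×10¹⁹×(19410.6)⁴ = 6.89×10²⁹ W.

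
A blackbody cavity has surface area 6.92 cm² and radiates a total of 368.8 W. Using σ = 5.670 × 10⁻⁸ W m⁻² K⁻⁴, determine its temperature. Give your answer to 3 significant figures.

Area A = 6.92 cm² = 6.92×10⁻⁴ m².
P = σAT⁴ ⇒ T = (P/(σA))^(1/4) = (368.8/(5.670×10⁻⁸×6.92×10⁻⁴))^(1/4) = 1.75×10³ K.

T ≈ 1.75×10³ K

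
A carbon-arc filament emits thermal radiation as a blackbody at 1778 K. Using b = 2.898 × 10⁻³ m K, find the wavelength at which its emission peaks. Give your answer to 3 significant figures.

λ_max ≈ 1.63 μm

Wien's displacement law: λ_max = b/T = (2.898×10⁻³ m·K)/(1778 K) = 1.630×10⁻⁶ m.
That is 1.63 μm, in the infrared range.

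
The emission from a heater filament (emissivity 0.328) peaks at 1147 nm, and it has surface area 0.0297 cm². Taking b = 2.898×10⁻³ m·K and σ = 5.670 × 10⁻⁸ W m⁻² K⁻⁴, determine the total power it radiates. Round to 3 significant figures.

P ≈ 2.25 W

Wien's law: T = b/λ_max = 2.898×10⁻³/1.147×10⁻⁶ = 2526.59 K.
Area A = 0.0297 cm² = 2.97×10⁻⁶ m².
Then P = εσAT⁴ = 0.328×5.670×10⁻⁸×2.97×10⁻⁶×(2526.59)⁴ = 2.25 W.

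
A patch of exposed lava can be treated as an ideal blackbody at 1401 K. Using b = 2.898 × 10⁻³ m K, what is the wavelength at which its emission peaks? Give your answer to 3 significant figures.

Wien's displacement law: λ_max = b/T = (2.898×10⁻³ m·K)/(1401 K) = 2.069×10⁻⁶ m.
That is 2.07×10³ nm, in the infrared range.

λ_max ≈ 2.07×10³ nm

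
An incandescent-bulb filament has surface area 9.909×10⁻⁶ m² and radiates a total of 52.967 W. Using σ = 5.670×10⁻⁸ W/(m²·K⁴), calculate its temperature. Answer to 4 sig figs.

T ≈ 3116 K

Area A = 9.909×10⁻⁶ m².
P = σAT⁴ ⇒ T = (P/(σA))^(1/4) = (52.967/(5.670×10⁻⁸×9.909×10⁻⁶))^(1/4) = 3116 K.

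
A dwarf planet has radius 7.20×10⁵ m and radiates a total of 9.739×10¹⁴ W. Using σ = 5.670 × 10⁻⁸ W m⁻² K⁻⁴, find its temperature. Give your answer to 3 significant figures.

T ≈ 227 K

Surface area A = 4πR² = 4π(7.20×10⁵ m)² = 6.51441×10¹² m².
P = σAT⁴ ⇒ T = (P/(σA))^(1/4) = (9.739×10¹⁴/(5.670×10⁻⁸×6.51441×10¹²))^(1/4) = 227 K.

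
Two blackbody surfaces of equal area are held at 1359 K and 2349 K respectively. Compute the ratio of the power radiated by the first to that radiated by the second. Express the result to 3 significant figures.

With equal areas, P₁/P₂ = (T₁/T₂)⁴ = (1359/2349)⁴ = 0.112.

P₁/P₂ ≈ 0.112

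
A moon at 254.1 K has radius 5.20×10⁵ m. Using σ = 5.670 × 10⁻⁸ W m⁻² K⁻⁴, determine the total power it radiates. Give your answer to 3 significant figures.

Surface area A = 4πR² = 4π(5.20×10⁵ m)² = 3.39795×10¹² m².
P = σAT⁴ = 5.670×10⁻⁸ × 3.39795×10¹² × (254.1)⁴ = 8.03×10¹⁴ W.

P ≈ 8.03×10¹⁴ W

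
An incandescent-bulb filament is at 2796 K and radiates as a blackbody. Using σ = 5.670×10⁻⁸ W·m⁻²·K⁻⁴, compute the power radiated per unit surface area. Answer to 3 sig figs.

I ≈ 3.47×10⁶ W/m²

Stefan–Boltzmann: I = σT⁴ = 5.670×10⁻⁸ × (2796)⁴ = 3.47×10⁶ W/m².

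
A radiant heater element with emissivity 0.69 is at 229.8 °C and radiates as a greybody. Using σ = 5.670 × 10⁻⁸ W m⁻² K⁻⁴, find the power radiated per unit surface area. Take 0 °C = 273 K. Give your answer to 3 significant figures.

I ≈ 2.50×10³ W/m²

T = 229.8 °C + 273 = 502.8 K.
Stefan–Boltzmann: I = εσT⁴ = 0.69 × 5.670×10⁻⁸ × (502.8)⁴ = 2.50×10³ W/m².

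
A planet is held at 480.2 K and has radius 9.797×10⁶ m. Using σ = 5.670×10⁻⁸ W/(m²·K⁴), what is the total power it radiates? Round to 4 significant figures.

P ≈ 3.636×10¹⁸ W

Surface area A = 4πR² = 4π(9.797×10⁶ m)² = 1.20614×10¹⁵ m².
P = σAT⁴ = 5.670×10⁻⁸ × 1.20614×10¹⁵ × (480.2)⁴ = 3.636×10¹⁸ W.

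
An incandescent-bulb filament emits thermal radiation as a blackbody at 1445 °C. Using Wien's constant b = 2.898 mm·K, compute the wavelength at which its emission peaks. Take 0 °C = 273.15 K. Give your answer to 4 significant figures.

T = 1445 °C + 273.15 = 1718.15 K.
Wien's displacement law: λ_max = b/T = (2.898×10⁻³ m·K)/(1718.15 K) = 1.6867×10⁻⁶ m.
That is 1687 nm, in the infrared range.

λ_max ≈ 1687 nm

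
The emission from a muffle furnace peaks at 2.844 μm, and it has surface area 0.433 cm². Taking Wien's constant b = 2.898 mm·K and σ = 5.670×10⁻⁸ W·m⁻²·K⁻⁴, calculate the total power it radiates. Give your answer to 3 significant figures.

P ≈ 2.65 W

Wien's law: T = b/λ_max = 2.898×10⁻³/2.844×10⁻⁶ = 1018.99 K.
Area A = 0.433 cm² = 4.33×10⁻⁵ m².
Then P = σAT⁴ = 5.670×10⁻⁸×4.33×10⁻⁵×(1018.99)⁴ = 2.65 W.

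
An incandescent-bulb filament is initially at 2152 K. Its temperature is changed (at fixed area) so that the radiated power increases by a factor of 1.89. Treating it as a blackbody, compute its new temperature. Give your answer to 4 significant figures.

P ∝ T⁴, so T₂/T₁ = (P₂/P₁)^(1/4) = (1.89)^(1/4) = 1.17251.
T₂ = 2152 × 1.17251 = 2523 K.

T₂ ≈ 2523 K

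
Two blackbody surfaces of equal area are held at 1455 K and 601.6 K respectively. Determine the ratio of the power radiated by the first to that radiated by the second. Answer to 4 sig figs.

P₁/P₂ ≈ 34.22

With equal areas, P₁/P₂ = (T₁/T₂)⁴ = (1455/601.6)⁴ = 34.22.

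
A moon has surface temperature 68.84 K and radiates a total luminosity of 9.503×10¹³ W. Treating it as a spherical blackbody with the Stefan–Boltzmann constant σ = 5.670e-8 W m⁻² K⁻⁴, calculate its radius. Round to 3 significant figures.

R ≈ 2.44×10⁶ m

L = 4πR²σT⁴ ⇒ R = √(L/(4πσT⁴)).
σT⁴ = 1.27335 W/m², so R = √(9.503×10¹³/(4π×1.27335)) = 2.44×10⁶ m.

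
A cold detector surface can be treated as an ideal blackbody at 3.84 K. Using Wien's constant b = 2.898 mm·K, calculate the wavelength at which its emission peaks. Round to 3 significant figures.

λ_max ≈ 7.55×10⁻⁴ m

Wien's displacement law: λ_max = b/T = (2.898×10⁻³ m·K)/(3.84 K) = 7.547×10⁻⁴ m.
That is 7.55×10⁻⁴ m, in the infrared range.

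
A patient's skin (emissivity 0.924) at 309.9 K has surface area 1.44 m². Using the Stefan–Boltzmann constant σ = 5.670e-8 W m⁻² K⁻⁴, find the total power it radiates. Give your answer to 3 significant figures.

Area A = 1.44 m².
P = εσAT⁴ = 0.924 × 5.670×10⁻⁸ × 1.44 × (309.9)⁴ = 696 W.

P ≈ 696 W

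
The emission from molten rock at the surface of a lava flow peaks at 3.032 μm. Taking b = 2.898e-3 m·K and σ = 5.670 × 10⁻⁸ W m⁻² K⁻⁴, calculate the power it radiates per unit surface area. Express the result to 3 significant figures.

Wien's law: T = b/λ_max = 2.898×10⁻³/3.032×10⁻⁶ = 955.805 K.
Then I = σT⁴ = 5.670×10⁻⁸×(955.805)⁴ = 4.73×10⁴ W/m².

I ≈ 4.73×10⁴ W/m²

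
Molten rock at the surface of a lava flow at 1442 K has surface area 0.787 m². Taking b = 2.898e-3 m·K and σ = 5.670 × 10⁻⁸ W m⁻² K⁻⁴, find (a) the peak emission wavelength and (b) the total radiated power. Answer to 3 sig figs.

(a) λ_max = b/T = 2.898×10⁻³/1442 = 2.010×10⁻⁶ m = 2.01×10³ nm.
Area A = 0.787 m².
(b) P = σAT⁴ = 5.670×10⁻⁸×0.787×(1442)⁴ = 1.93×10⁵ W.

λ_max ≈ 2.01×10³ nm; P ≈ 1.93×10⁵ W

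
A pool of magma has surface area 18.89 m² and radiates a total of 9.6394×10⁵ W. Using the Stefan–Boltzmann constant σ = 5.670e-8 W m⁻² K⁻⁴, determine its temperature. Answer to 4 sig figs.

Area A = 18.89 m².
P = σAT⁴ ⇒ T = (P/(σA))^(1/4) = (9.6394×10⁵/(5.670×10⁻⁸×18.89))^(1/4) = 974.0 K.

T ≈ 974.0 K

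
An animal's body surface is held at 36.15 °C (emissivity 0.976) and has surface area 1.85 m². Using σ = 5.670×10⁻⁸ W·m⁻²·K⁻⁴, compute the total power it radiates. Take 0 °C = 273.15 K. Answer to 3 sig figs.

T = 36.15 °C + 273.15 = 309.30 K.
Area A = 1.85 m².
P = εσAT⁴ = 0.976 × 5.670×10⁻⁸ × 1.85 × (309.30)⁴ = 937 W.

P ≈ 937 W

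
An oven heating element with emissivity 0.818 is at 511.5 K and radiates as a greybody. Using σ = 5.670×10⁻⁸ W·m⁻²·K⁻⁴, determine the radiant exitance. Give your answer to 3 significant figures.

I ≈ 3.17×10³ W/m²

Stefan–Boltzmann: I = εσT⁴ = 0.818 × 5.670×10⁻⁸ × (511.5)⁴ = 3.17×10³ W/m².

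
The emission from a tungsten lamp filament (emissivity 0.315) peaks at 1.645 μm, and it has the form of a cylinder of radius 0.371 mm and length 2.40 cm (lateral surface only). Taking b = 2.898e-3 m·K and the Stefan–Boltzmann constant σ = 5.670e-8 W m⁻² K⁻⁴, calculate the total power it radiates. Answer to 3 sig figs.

P ≈ 9.62 W

Wien's law: T = b/λ_max = 2.898×10⁻³/1.645×10⁻⁶ = 1761.70 K.
Lateral area A = 2πrL = 2π×3.71×10⁻⁴×0.0240 = 5.59455×10⁻⁵ m².
Then P = εσAT⁴ = 0.315×5.670×10⁻⁸×5.59455×10⁻⁵×(1761.70)⁴ = 9.62 W.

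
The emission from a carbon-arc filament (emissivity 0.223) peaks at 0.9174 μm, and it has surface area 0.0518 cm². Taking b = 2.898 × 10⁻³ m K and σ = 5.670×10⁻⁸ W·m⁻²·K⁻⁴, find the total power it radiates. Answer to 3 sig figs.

P ≈ 6.52 W

Wien's law: T = b/λ_max = 2.898×10⁻³/9.174×10⁻⁷ = 3158.93 K.
Area A = 0.0518 cm² = 5.18×10⁻⁶ m².
Then P = εσAT⁴ = 0.223×5.670×10⁻⁸×5.18×10⁻⁶×(3158.93)⁴ = 6.52 W.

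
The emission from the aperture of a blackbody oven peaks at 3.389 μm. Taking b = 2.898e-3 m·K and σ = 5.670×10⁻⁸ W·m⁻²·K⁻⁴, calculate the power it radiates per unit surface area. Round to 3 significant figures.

Wien's law: T = b/λ_max = 2.898×10⁻³/3.389×10⁻⁶ = 855.120 K.
Then I = σT⁴ = 5.670×10⁻⁸×(855.120)⁴ = 3.03×10⁴ W/m².

I ≈ 3.03×10⁴ W/m²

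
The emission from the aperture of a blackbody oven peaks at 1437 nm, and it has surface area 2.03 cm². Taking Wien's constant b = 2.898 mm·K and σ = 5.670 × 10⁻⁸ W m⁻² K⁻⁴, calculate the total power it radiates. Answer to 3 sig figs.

Wien's law: T = b/λ_max = 2.898×10⁻³/1.437×10⁻⁶ = 2016.70 K.
Area A = 2.03 cm² = 2.03×10⁻⁴ m².
Then P = σAT⁴ = 5.670×10⁻⁸×2.03×10⁻⁴×(2016.70)⁴ = 190 W.

P ≈ 190 W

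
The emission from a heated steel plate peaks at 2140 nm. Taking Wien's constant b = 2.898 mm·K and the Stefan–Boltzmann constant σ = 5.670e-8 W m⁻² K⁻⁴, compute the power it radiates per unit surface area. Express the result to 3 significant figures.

I ≈ 1.91×10⁵ W/m²

Wien's law: T = b/λ_max = 2.898×10⁻³/2.140×10⁻⁶ = 1354.21 K.
Then I = σT⁴ = 5.670×10⁻⁸×(1354.21)⁴ = 1.91×10⁵ W/m².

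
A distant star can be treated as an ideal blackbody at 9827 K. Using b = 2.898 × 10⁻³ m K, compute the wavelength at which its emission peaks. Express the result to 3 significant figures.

λ_max ≈ 295 nm

Wien's displacement law: λ_max = b/T = (2.898×10⁻³ m·K)/(9827 K) = 2.949×10⁻⁷ m.
That is 295 nm, in the ultraviolet range.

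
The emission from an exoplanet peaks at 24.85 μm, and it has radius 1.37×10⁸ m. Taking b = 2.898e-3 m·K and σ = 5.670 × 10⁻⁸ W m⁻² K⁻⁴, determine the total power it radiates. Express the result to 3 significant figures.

Wien's law: T = b/λ_max = 2.898×10⁻³/2.485×10⁻⁵ = 116.620 K.
Surface area A = 4πR² = 4π(1.37×10⁸ m)² = 2.35858×10¹⁷ m².
Then P = σAT⁴ = 5.670×10⁻⁸×2.35858×10¹⁷×(116.620)⁴ = 2.47×10¹⁸ W.

P ≈ 2.47×10¹⁸ W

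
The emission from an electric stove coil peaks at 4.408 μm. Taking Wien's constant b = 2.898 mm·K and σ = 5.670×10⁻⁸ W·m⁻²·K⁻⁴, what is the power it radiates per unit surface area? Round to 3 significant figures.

Wien's law: T = b/λ_max = 2.898×10⁻³/4.408×10⁻⁶ = 657.441 K.
Then I = σT⁴ = 5.670×10⁻⁸×(657.441)⁴ = 1.06×10⁴ W/m².

I ≈ 1.06×10⁴ W/m²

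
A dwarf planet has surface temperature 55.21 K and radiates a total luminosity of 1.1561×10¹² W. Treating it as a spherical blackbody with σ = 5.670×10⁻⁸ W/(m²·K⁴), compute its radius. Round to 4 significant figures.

R ≈ 4.179×10⁵ m

L = 4πR²σT⁴ ⇒ R = √(L/(4πσT⁴)).
σT⁴ = 0.526810 W/m², so R = √(1.1561×10¹²/(4π×0.526810)) = 4.179×10⁵ m.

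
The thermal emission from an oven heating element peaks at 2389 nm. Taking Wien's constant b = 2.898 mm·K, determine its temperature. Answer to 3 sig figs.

Wien's law gives T = b/λ_max = (2.898×10⁻³ m·K)/(2.389×10⁻⁶ m) = 1.21×10³ K.

T ≈ 1.21×10³ K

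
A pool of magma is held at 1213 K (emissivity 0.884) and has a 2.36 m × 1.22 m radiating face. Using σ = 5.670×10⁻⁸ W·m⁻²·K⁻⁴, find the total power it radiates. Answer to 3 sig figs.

P ≈ 3.12×10⁵ W

Area A = 2.36 × 1.22 = 2.8792 m².
P = εσAT⁴ = 0.884 × 5.670×10⁻⁸ × 2.8792 × (1213)⁴ = 3.12×10⁵ W.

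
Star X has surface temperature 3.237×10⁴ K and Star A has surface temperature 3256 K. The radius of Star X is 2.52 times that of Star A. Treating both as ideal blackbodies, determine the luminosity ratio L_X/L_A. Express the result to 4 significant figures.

L_X/L_A ≈ 6.203×10⁴

L ∝ R²T⁴, so L_X/L_A = (R_X/R_A)²(T_X/T_A)⁴ = (2.52)² × (3.237×10⁴/3256)⁴ = 6.3504 × 9768.62 = 6.203×10⁴.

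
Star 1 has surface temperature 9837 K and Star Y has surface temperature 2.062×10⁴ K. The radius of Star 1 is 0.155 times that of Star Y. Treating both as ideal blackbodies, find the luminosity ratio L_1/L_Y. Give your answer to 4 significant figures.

L_1/L_Y ≈ 1.244×10⁻³

L ∝ R²T⁴, so L_1/L_Y = (R_1/R_Y)²(T_1/T_Y)⁴ = (0.155)² × (9837/2.062×10⁴)⁴ = 0.024025 × 0.0517960 = 1.244×10⁻³.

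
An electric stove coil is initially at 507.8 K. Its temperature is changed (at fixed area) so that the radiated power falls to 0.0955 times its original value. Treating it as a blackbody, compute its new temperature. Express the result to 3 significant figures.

T₂ ≈ 282 K

P ∝ T⁴, so T₂/T₁ = (P₂/P₁)^(1/4) = (0.0955)^(1/4) = 0.555905.
T₂ = 507.8 × 0.555905 = 282 K.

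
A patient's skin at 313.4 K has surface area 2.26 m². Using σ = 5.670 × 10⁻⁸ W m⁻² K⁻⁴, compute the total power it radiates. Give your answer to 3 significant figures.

P ≈ 1.24×10³ W

Area A = 2.26 m².
P = σAT⁴ = 5.670×10⁻⁸ × 2.26 × (313.4)⁴ = 1.24×10³ W.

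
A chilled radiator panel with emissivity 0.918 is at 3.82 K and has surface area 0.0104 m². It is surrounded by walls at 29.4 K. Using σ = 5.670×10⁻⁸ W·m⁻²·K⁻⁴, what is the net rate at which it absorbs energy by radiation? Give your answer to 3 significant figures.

Net gain ≈ 4.04×10⁻⁴ W

Area A = 0.0104 m².
Net radiated power P_net = εσA(T⁴ − T₀⁴) = 0.918×5.670×10⁻⁸×0.0104×(3.82⁴ − 29.4⁴).
T⁴ − T₀⁴ = 212.938 − 7.47118×10⁵ = -7.46905×10⁵ K⁴, so P_net = -4.04×10⁻⁴ W — negative, meaning a net gain of 4.04×10⁻⁴ W.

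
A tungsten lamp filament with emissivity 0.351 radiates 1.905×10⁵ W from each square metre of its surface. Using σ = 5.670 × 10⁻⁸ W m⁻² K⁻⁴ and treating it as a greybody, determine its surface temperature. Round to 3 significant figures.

I = εσT⁴, so T = (I/εσ)^(1/4) = (1.905×10⁵/(0.351×5.670×10⁻⁸))^(1/4) = 1.76×10³ K.

T ≈ 1.76×10³ K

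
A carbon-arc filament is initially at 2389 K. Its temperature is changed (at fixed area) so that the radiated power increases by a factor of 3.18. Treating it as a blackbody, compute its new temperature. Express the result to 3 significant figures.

P ∝ T⁴, so T₂/T₁ = (P₂/P₁)^(1/4) = (3.18)^(1/4) = 1.33539.
T₂ = 2389 × 1.33539 = 3.19×10³ K.

T₂ ≈ 3.19×10³ K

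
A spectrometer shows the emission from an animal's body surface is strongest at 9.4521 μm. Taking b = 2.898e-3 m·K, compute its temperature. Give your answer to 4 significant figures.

Wien's law gives T = b/λ_max = (2.898×10⁻³ m·K)/(9.4521×10⁻⁶ m) = 306.6 K.

T ≈ 306.6 K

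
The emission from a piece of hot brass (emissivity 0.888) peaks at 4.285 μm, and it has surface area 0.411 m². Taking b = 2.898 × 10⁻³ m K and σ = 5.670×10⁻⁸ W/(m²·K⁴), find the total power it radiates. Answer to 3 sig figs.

P ≈ 4.33×10³ W

Wien's law: T = b/λ_max = 2.898×10⁻³/4.285×10⁻⁶ = 676.313 K.
Area A = 0.411 m².
Then P = εσAT⁴ = 0.888×5.670×10⁻⁸×0.411×(676.313)⁴ = 4.33×10³ W.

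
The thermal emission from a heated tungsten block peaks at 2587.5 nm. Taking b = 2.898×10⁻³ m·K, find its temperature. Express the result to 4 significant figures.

T ≈ 1120 K

Wien's law gives T = b/λ_max = (2.898×10⁻³ m·K)/(2.5875×10⁻⁶ m) = 1120 K.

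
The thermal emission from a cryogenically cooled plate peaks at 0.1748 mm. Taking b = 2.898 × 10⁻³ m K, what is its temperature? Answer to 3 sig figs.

T ≈ 16.6 K

Wien's law gives T = b/λ_max = (2.898×10⁻³ m·K)/(1.748×10⁻⁴ m) = 16.6 K.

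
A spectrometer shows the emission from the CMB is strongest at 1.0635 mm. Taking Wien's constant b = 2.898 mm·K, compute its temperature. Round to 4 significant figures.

T ≈ 2.725 K

Wien's law gives T = b/λ_max = (2.898×10⁻³ m·K)/(1.0635×10⁻³ m) = 2.725 K.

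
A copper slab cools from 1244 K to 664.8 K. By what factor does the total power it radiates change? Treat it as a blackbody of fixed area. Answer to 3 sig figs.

P ∝ T⁴, so P₂/P₁ = (T₂/T₁)⁴ = (664.8/1244)⁴ = (0.534405)⁴ = 0.0816.

P₂/P₁ ≈ 0.0816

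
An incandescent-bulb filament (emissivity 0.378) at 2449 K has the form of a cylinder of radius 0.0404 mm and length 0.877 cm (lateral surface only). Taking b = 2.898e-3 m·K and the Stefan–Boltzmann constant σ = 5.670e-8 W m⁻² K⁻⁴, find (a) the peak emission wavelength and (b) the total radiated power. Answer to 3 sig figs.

(a) λ_max = b/T = 2.898×10⁻³/2449 = 1.183×10⁻⁶ m = 1.18×10³ nm.
Lateral area A = 2πrL = 2π×4.04×10⁻⁵×8.77×10⁻³ = 2.22618×10⁻⁶ m².
(b) P = εσAT⁴ = 0.378×5.670×10⁻⁸×2.22618×10⁻⁶×(2449)⁴ = 1.72 W.

λ_max ≈ 1.18×10³ nm; P ≈ 1.72 W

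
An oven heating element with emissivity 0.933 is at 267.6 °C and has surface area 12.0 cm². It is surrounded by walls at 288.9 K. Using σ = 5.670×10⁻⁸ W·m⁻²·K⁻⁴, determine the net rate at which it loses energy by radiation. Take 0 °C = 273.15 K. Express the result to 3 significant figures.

T = 267.6 °C + 273.15 = 540.75 K.
Area A = 12.0 cm² = 1.20×10⁻³ m².
Net radiated power P_net = εσA(T⁴ − T₀⁴) = 0.933×5.670×10⁻⁸×1.20×10⁻³×(540.75⁴ − 288.9⁴).
T⁴ − T₀⁴ = 8.55039×10¹⁰ − 6.96611×10⁹ = 7.85378×10¹⁰ K⁴, so P_net = 4.99 W.

Net loss ≈ 4.99 W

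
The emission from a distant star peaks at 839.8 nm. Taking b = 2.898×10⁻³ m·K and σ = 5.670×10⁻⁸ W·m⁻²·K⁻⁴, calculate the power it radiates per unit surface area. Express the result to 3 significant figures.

Wien's law: T = b/λ_max = 2.898×10⁻³/8.398×10⁻⁷ = 3450.82 K.
Then I = σT⁴ = 5.670×10⁻⁸×(3450.82)⁴ = 8.04×10⁶ W/m².

I ≈ 8.04×10⁶ W/m²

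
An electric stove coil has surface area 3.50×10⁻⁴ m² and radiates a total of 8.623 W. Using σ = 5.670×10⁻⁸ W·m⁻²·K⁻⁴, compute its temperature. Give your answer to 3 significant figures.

Area A = 3.50×10⁻⁴ m².
P = σAT⁴ ⇒ T = (P/(σA))^(1/4) = (8.623/(5.670×10⁻⁸×3.50×10⁻⁴))^(1/4) = 812 K.

T ≈ 812 K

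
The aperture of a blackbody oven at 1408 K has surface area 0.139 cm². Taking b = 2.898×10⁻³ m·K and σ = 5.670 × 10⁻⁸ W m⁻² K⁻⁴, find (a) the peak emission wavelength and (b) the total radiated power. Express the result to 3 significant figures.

(a) λ_max = b/T = 2.898×10⁻³/1408 = 2.058×10⁻⁶ m = 2.06×10³ nm.
Area A = 0.139 cm² = 1.39×10⁻⁵ m².
(b) P = σAT⁴ = 5.670×10⁻⁸×1.39×10⁻⁵×(1408)⁴ = 3.10 W.

λ_max ≈ 2.06×10³ nm; P ≈ 3.10 W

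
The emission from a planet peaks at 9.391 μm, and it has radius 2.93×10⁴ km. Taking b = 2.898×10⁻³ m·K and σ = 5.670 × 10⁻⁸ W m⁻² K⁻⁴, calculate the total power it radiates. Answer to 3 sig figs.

P ≈ 5.55×10¹⁸ W

Wien's law: T = b/λ_max = 2.898×10⁻³/9.391×10⁻⁶ = 308.593 K.
Surface area A = 4πR² = 4π(2.93×10⁷ m)² = 1.07881×10¹⁶ m².
Then P = σAT⁴ = 5.670×10⁻⁸×1.07881×10¹⁶×(308.593)⁴ = 5.55×10¹⁸ W.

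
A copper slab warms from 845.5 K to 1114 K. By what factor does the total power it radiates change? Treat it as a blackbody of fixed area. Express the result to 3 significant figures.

P ∝ T⁴, so P₂/P₁ = (T₂/T₁)⁴ = (1114/845.5)⁴ = (1.31756)⁴ = 3.01.

P₂/P₁ ≈ 3.01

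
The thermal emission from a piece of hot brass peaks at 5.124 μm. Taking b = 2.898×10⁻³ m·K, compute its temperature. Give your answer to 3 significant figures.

Wien's law gives T = b/λ_max = (2.898×10⁻³ m·K)/(5.124×10⁻⁶ m) = 566 K.

T ≈ 566 K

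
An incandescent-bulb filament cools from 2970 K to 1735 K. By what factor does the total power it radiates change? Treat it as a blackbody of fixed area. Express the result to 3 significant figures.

P ∝ T⁴, so P₂/P₁ = (T₂/T₁)⁴ = (1735/2970)⁴ = (0.584175)⁴ = 0.116.

P₂/P₁ ≈ 0.116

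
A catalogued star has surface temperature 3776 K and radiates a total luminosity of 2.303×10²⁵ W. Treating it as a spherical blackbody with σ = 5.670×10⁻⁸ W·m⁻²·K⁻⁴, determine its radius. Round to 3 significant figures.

L = 4πR²σT⁴ ⇒ R = √(L/(4πσT⁴)).
σT⁴ = 1.15269×10⁷ W/m², so R = √(2.303×10²⁵/(4π×1.15269×10⁷)) = 3.99×10⁸ m.

R ≈ 3.99×10⁸ m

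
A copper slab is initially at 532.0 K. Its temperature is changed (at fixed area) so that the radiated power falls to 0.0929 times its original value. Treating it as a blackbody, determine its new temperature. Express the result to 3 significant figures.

P ∝ T⁴, so T₂/T₁ = (P₂/P₁)^(1/4) = (0.0929)^(1/4) = 0.552082.
T₂ = 532.0 × 0.552082 = 294 K.

T₂ ≈ 294 K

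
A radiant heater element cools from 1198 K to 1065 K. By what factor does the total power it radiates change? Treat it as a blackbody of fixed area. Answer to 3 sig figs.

P ∝ T⁴, so P₂/P₁ = (T₂/T₁)⁴ = (1065/1198)⁴ = (0.888982)⁴ = 0.625.

P₂/P₁ ≈ 0.625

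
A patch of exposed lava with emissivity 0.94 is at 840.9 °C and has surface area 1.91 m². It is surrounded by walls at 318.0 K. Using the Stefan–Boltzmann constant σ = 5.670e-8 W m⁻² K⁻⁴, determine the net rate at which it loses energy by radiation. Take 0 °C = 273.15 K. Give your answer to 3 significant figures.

T = 840.9 °C + 273.15 = 1114.05 K.
Area A = 1.91 m².
Net radiated power P_net = εσA(T⁴ − T₀⁴) = 0.94×5.670×10⁻⁸×1.91×(1114.05⁴ − 318.0⁴).
T⁴ − T₀⁴ = 1.54035×10¹² − 1.02261×10¹⁰ = 1.53012×10¹² K⁴, so P_net = 1.56×10⁵ W.

Net loss ≈ 1.56×10⁵ W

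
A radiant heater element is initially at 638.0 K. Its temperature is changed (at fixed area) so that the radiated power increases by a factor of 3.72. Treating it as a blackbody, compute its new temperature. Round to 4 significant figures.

P ∝ T⁴, so T₂/T₁ = (P₂/P₁)^(1/4) = (3.72)^(1/4) = 1.38879.
T₂ = 638.0 × 1.38879 = 886.0 K.

T₂ ≈ 886.0 K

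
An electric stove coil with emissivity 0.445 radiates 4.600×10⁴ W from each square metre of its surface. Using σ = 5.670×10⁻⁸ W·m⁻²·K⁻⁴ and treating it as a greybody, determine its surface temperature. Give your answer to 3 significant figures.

T ≈ 1.16×10³ K

I = εσT⁴, so T = (I/εσ)^(1/4) = (4.600×10⁴/(0.445×5.670×10⁻⁸))^(1/4) = 1.16×10³ K.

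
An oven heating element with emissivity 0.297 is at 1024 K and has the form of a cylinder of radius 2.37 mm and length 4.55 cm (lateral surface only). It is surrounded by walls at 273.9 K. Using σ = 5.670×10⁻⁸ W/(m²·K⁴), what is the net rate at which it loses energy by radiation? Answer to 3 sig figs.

Net loss ≈ 12.5 W

Lateral area A = 2πrL = 2π×2.37×10⁻³×0.0455 = 6.77547×10⁻⁴ m².
Net radiated power P_net = εσA(T⁴ − T₀⁴) = 0.297×5.670×10⁻⁸×6.77547×10⁻⁴×(1024⁴ − 273.9⁴).
T⁴ − T₀⁴ = 1.09951×10¹² − 5.62818×10⁹ = 1.09388×10¹² K⁴, so P_net = 12.5 W.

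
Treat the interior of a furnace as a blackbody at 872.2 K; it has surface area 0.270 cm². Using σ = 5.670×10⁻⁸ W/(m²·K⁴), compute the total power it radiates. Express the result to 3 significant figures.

Area A = 0.270 cm² = 2.70×10⁻⁵ m².
P = σAT⁴ = 5.670×10⁻⁸ × 2.70×10⁻⁵ × (872.2)⁴ = 0.886 W.

P ≈ 0.886 W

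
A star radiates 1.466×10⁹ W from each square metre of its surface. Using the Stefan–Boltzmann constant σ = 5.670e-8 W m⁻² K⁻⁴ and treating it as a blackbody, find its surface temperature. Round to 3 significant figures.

T ≈ 1.27×10⁴ K

I = σT⁴, so T = (I/σ)^(1/4) = (1.466×10⁹/(5.670×10⁻⁸))^(1/4) = 1.27×10⁴ K.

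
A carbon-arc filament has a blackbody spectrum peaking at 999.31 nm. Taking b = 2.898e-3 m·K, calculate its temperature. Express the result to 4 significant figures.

Wien's law gives T = b/λ_max = (2.898×10⁻³ m·K)/(9.9931×10⁻⁷ m) = 2900 K.

T ≈ 2900 K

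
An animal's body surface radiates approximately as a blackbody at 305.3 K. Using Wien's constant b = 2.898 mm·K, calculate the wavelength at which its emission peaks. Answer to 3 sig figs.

λ_max ≈ 9.49 μm

Wien's displacement law: λ_max = b/T = (2.898×10⁻³ m·K)/(305.3 K) = 9.492×10⁻⁶ m.
That is 9.49 μm, in the infrared range.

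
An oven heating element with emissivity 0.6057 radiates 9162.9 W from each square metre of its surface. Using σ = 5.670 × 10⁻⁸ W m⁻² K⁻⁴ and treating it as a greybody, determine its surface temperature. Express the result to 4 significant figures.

I = εσT⁴, so T = (I/εσ)^(1/4) = (9162.9/(0.6057×5.670×10⁻⁸))^(1/4) = 718.7 K.

T ≈ 718.7 K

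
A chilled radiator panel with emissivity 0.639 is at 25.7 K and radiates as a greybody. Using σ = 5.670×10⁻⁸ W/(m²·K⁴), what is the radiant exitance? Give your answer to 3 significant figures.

I ≈ 0.0158 W/m²

Stefan–Boltzmann: I = εσT⁴ = 0.639 × 5.670×10⁻⁸ × (25.7)⁴ = 0.0158 W/m².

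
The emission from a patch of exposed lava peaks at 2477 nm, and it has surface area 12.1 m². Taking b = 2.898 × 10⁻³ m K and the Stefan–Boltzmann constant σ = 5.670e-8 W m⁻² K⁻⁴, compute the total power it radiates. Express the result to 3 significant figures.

P ≈ 1.29×10⁶ W

Wien's law: T = b/λ_max = 2.898×10⁻³/2.477×10⁻⁶ = 1169.96 K.
Area A = 12.1 m².
Then P = σAT⁴ = 5.670×10⁻⁸×12.1×(1169.96)⁴ = 1.29×10⁶ W.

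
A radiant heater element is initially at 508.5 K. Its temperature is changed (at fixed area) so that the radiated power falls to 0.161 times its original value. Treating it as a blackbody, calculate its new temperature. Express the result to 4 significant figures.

T₂ ≈ 322.1 K

P ∝ T⁴, so T₂/T₁ = (P₂/P₁)^(1/4) = (0.161)^(1/4) = 0.633441.
T₂ = 508.5 × 0.633441 = 322.1 K.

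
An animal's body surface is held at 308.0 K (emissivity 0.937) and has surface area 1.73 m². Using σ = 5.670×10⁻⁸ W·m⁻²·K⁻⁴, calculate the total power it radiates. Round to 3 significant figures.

Area A = 1.73 m².
P = εσAT⁴ = 0.937 × 5.670×10⁻⁸ × 1.73 × (308.0)⁴ = 827 W.

P ≈ 827 W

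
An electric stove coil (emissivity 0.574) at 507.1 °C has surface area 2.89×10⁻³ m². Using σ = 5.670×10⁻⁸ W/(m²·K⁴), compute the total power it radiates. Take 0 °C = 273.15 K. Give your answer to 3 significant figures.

T = 507.1 °C + 273.15 = 780.25 K.
Area A = 2.89×10⁻³ m².
P = εσAT⁴ = 0.574 × 5.670×10⁻⁸ × 2.89×10⁻³ × (780.25)⁴ = 34.9 W.

P ≈ 34.9 W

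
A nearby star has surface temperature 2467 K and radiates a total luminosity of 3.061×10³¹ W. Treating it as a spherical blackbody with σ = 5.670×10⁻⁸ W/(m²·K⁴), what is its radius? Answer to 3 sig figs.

L = 4πR²σT⁴ ⇒ R = √(L/(4πσT⁴)).
σT⁴ = 2.10020×10⁶ W/m², so R = √(3.061×10³¹/(4π×2.10020×10⁶)) = 1.08×10¹² m.

R ≈ 1.08×10¹² m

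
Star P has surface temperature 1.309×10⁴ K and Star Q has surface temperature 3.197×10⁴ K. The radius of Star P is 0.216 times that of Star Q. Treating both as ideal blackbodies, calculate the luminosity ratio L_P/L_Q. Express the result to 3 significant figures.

L ∝ R²T⁴, so L_P/L_Q = (R_P/R_Q)²(T_P/T_Q)⁴ = (0.216)² × (1.309×10⁴/3.197×10⁴)⁴ = 0.046656 × 0.0281053 = 1.31×10⁻³.

L_P/L_Q ≈ 1.31×10⁻³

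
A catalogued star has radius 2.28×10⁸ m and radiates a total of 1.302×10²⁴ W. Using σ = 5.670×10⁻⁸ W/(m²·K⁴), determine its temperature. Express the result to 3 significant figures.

Surface area A = 4πR² = 4π(2.28×10⁸ m)² = 6.53250×10¹⁷ m².
P = σAT⁴ ⇒ T = (P/(σA))^(1/4) = (1.302×10²⁴/(5.670×10⁻⁸×6.53250×10¹⁷))^(1/4) = 2.43×10³ K.

T ≈ 2.43×10³ K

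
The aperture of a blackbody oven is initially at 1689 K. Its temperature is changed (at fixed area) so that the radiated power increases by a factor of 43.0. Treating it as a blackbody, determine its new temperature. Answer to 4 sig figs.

T₂ ≈ 4325 K

P ∝ T⁴, so T₂/T₁ = (P₂/P₁)^(1/4) = (43.0)^(1/4) = 2.56075.
T₂ = 1689 × 2.56075 = 4325 K.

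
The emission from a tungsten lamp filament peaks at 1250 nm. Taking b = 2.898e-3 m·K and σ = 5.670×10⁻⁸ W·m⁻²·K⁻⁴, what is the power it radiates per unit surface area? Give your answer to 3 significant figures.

I ≈ 1.64×10⁶ W/m²

Wien's law: T = b/λ_max = 2.898×10⁻³/1.250×10⁻⁶ = 2318.40 K.
Then I = σT⁴ = 5.670×10⁻⁸×(2318.40)⁴ = 1.64×10⁶ W/m².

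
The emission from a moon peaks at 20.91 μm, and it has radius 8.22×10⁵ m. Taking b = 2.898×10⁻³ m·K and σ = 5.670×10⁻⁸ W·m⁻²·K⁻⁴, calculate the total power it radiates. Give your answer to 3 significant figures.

Wien's law: T = b/λ_max = 2.898×10⁻³/2.091×10⁻⁵ = 138.594 K.
Surface area A = 4πR² = 4π(8.22×10⁵ m)² = 8.49090×10¹² m².
Then P = σAT⁴ = 5.670×10⁻⁸×8.49090×10¹²×(138.594)⁴ = 1.78×10¹⁴ W.

P ≈ 1.78×10¹⁴ W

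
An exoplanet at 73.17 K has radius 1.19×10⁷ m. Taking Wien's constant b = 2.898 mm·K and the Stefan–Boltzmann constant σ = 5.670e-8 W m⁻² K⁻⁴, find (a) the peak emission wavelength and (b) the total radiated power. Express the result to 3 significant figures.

λ_max ≈ 39.6 μm; P ≈ 2.89×10¹⁵ W

(a) λ_max = b/T = 2.898×10⁻³/73.17 = 3.961×10⁻⁵ m = 39.6 μm.
Surface area A = 4πR² = 4π(1.19×10⁷ m)² = 1.77952×10¹⁵ m².
(b) P = σAT⁴ = 5.670×10⁻⁸×1.77952×10¹⁵×(73.17)⁴ = 2.89×10¹⁵ W.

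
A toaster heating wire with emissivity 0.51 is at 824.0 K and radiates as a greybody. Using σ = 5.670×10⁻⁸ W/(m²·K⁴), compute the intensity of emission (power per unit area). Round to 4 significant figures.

Stefan–Boltzmann: I = εσT⁴ = 0.51 × 5.670×10⁻⁸ × (824.0)⁴ = 1.333×10⁴ W/m².

I ≈ 1.333×10⁴ W/m²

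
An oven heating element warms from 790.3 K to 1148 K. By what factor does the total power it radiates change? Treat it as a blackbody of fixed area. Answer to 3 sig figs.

P ∝ T⁴, so P₂/P₁ = (T₂/T₁)⁴ = (1148/790.3)⁴ = (1.45261)⁴ = 4.45.

P₂/P₁ ≈ 4.45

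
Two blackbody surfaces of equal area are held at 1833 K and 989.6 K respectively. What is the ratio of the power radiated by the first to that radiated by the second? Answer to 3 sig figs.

P₁/P₂ ≈ 11.8

With equal areas, P₁/P₂ = (T₁/T₂)⁴ = (1833/989.6)⁴ = 11.8.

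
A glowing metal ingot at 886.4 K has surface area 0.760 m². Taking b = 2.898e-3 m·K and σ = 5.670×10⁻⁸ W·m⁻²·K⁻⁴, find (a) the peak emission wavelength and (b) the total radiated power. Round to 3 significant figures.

λ_max ≈ 3.27 μm; P ≈ 2.66×10⁴ W

(a) λ_max = b/T = 2.898×10⁻³/886.4 = 3.269×10⁻⁶ m = 3.27 μm.
Area A = 0.760 m².
(b) P = σAT⁴ = 5.670×10⁻⁸×0.760×(886.4)⁴ = 2.66×10⁴ W.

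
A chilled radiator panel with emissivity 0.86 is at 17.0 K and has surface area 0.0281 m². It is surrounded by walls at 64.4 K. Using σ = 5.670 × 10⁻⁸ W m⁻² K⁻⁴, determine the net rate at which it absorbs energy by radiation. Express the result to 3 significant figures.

Area A = 0.0281 m².
Net radiated power P_net = εσA(T⁴ − T₀⁴) = 0.86×5.670×10⁻⁸×0.0281×(17.0⁴ − 64.4⁴).
T⁴ − T₀⁴ = 83521.0 − 1.72006×10⁷ = -1.71171×10⁷ K⁴, so P_net = -0.0235 W — negative, meaning a net gain of 0.0235 W.

Net gain ≈ 0.0235 W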